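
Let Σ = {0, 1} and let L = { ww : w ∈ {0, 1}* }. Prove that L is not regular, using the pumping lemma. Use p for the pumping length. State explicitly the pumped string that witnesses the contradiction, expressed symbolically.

Suppose for contradiction that L is regular, and let p be the pumping length.
Take w = 0^p 1^p 0^p 1^p = uu where u = 0^p1^p; then w ∈ L and |w| = 4p ≥ p.
The pumping lemma gives a decomposition w = xyz where |xy| ≤ p and y is nonempty.
Since the first p symbols of w are all 0's and |xy| ≤ p, y lies entirely in the leading 0-block: y = 0^k for some k with 1 ≤ k ≤ p.
Pump with i = 2: xy^2z = 0^{p+k} 1^p 0^p 1^p, of length 4p+k. Suppose this equals vv. The string starts with 0 and ends with 1, so v does too; thus the boundary between the two copies of v is a 1→0 transition. There is exactly one such transition, at position 2p+k, so |v| = 2p+k and |vv| = 4p+2k ≠ 4p+k since k ≥ 1. So xy^2z ∉ L.
This is a contradiction; hence L is not regular.

0^{p+k} 1^p 0^p 1^p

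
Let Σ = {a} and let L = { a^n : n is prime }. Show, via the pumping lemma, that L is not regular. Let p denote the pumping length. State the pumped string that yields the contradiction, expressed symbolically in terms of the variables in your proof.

a^{q(1+k)}

Assume L is regular. Let p be the pumping length given by the pumping lemma.
Let q be a prime with q ≥ p+2 (infinitely many primes exist), and take w = a^q ∈ L with |w| = q ≥ p.
By the pumping lemma, w = xyz with |xy| ≤ p and y is nonempty.
Then y = a^k for some k with 1 ≤ k ≤ p.
Since 1 ≤ k ≤ p, |xz| = q-k. Pump with i = q+1: |xy^{q+1}z| = (q-k)+(q+1)k = q+qk = q(1+k), which is composite (both factors ≥ 2). So xy^{q+1}z = a^{q(1+k)} ∉ L.
Contradiction. Therefore L is not regular.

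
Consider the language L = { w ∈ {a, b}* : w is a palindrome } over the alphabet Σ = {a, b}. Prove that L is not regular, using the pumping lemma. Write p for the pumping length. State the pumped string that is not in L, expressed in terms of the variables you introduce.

Assume L is regular. Let p be the pumping length given by the pumping lemma.
Take w = a^p b a^p, a palindrome of length 2p+1 ≥ p.
Write w = xyz as guaranteed by the lemma, with |xy| ≤ p and |y| > 0.
The first p characters of w are a's, so xy (and hence y) consists only of a's. Write y = a^k, 1 ≤ k ≤ p.
Pump with i = 2: xy^2z = a^{p+k} b a^p. Its reverse is a^p b a^{p+k}, which differs from xy^2z since k ≥ 1. So xy^2z is not a palindrome and xy^2z ∉ L.
This contradicts the pumping lemma, so L is not regular.

a^{p+k} b a^p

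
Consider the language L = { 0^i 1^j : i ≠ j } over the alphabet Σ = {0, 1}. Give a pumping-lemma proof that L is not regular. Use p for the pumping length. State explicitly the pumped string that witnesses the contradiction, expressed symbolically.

0^{p+p!} 1^{p+p!}

Toward a contradiction, assume L is regular with pumping length p.
Choose w = 0^p 1^{p+p!}. Since p ≠ p+p!, w ∈ L; and |w| ≥ p.
By the pumping lemma, w = xyz with |xy| ≤ p and y is nonempty.
The first p characters of w are 0's, so xy (and hence y) consists only of 0's. Write y = 0^k, 1 ≤ k ≤ p.
Since 1 ≤ k ≤ p, k divides p!; set t = 1 + p!/k. Then xy^t z has p + (p!/k)·k = p + p! copies of 0. Now the 0-count equals the 1-count, so i ≠ j fails. So xy^t z = 0^{p+p!} 1^{p+p!} ∉ L.
Contradiction. Therefore L is not regular.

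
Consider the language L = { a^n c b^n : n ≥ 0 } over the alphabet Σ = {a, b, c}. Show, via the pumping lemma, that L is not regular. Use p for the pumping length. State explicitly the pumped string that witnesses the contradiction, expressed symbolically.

a^{p+k} c b^p

Assume L is regular. Let p be the pumping length given by the pumping lemma.
Take w = a^p c b^p ∈ L with |w| = 2p+1 ≥ p.
The pumping lemma gives a decomposition w = xyz where |xy| ≤ p and |y| ≥ 1.
Because |xy| ≤ p and w begins with p copies of a, we have y = a^k with 1 ≤ k ≤ p.
Pump with i = 2: xy^2z = a^{p+k} c b^p, which would require p+k = p. But k ≥ 1, so xy^2z ∉ L.
This contradicts the pumping lemma, so L is not regular.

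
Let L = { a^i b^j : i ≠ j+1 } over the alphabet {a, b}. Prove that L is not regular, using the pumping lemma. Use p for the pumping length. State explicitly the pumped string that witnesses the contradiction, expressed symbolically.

Suppose for contradiction that L is regular, and let p be the pumping length.
Choose w = a^p b^{p+p!-1}. Since p ≠ (p+p!-1)+1 = p+p!, w ∈ L; and |w| ≥ p.
Write w = xyz as guaranteed by the lemma, with |xy| ≤ p and y is nonempty.
Because |xy| ≤ p and w begins with p copies of a, we have y = a^k with 1 ≤ k ≤ p.
Since 1 ≤ k ≤ p, k divides p!; set t = 1 + p!/k. Then xy^t z has p + (p!/k)·k = p + p! copies of a. Now the a-count is p+p! and (b-count)+1 = (p+p!-1)+1 = p+p!, so i ≠ j+1 fails. So xy^t z = a^{p+p!} b^{p+p!-1} ∉ L.
This is a contradiction; hence L is not regular.

a^{p+p!} b^{p+p!-1}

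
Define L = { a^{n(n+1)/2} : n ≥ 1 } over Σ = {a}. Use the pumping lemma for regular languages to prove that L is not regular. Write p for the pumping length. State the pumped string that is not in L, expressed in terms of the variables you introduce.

a^{p(p+1)/2+k}

Assume L is regular; let p be its pumping constant.
Take w = a^{p(p+1)/2} ∈ L with |w| = p(p+1)/2 ≥ p.
By the pumping lemma, w = xyz with |xy| ≤ p and |y| ≥ 1.
Then y = a^k for some k with 1 ≤ k ≤ p.
Pump with i = 2: xy^2z = a^{p(p+1)/2+k}. Since 1 ≤ k ≤ p, p(p+1)/2 < p(p+1)/2+k ≤ p(p+1)/2+p < (p+1)(p+2)/2, so p(p+1)/2+k is strictly between consecutive triangular numbers. So xy^2z ∉ L.
This contradicts the pumping lemma, so L is not regular.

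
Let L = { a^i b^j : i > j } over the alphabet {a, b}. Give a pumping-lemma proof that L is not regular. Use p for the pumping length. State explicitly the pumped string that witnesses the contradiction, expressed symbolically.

Assume L is regular; let p be its pumping constant.
Choose w = a^{p+1} b^p ∈ L, with |w| = 2p+1 ≥ p.
The pumping lemma gives a decomposition w = xyz where |xy| ≤ p and y is nonempty.
Because |xy| ≤ p and w begins with p copies of a, we have y = a^k with 1 ≤ k ≤ p.
Consider xy^0z = xz = a^{p+1-k} b^p. Since k ≥ 1, the a-count p+1-k is at most p, so i > j fails; thus xz ∉ L.
Contradiction. Therefore L is not regular.

a^{p+1-k} b^p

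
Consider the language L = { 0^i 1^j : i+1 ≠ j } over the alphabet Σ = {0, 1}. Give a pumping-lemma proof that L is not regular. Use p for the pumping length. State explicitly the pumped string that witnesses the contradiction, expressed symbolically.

0^{p+p!} 1^{p+p!+1}

Assume L is regular. Let p be the pumping length given by the pumping lemma.
Choose w = 0^p 1^{p+p!+1}. Since p ≠ (p+p!+1)-1 = p+p!, w ∈ L; and |w| ≥ p.
The pumping lemma gives a decomposition w = xyz where |xy| ≤ p and y is nonempty.
The first p characters of w are 0's, so xy (and hence y) consists only of 0's. Write y = 0^k, 1 ≤ k ≤ p.
Since 1 ≤ k ≤ p, k divides p!; set t = 1 + p!/k. Then xy^t z has p + (p!/k)·k = p + p! copies of 0. Now the 0-count is p+p! and (1-count)-1 = (p+p!+1)-1 = p+p!, so i+1 ≠ j fails. So xy^t z = 0^{p+p!} 1^{p+p!+1} ∉ L.
Contradiction. Therefore L is not regular.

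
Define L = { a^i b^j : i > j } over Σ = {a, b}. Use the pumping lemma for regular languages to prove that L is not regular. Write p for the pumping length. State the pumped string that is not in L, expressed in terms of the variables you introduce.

a^{p+1-k} b^p

Toward a contradiction, assume L is regular with pumping length p.
Choose w = a^{p+1} b^p ∈ L, with |w| = 2p+1 ≥ p.
By the pumping lemma, w = xyz with |xy| ≤ p and |y| ≥ 1.
Because |xy| ≤ p and w begins with p copies of a, we have y = a^k with 1 ≤ k ≤ p.
Consider xy^0z = xz = a^{p+1-k} b^p. Since k ≥ 1, the a-count p+1-k is at most p, so i > j fails; thus xz ∉ L.
This is a contradiction; hence L is not regular.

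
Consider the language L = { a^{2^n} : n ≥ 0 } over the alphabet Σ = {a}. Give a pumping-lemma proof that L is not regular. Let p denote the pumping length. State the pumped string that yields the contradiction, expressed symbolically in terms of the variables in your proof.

Suppose for contradiction that L is regular, and let p be the pumping length.
Take w = a^{2^p} ∈ L with |w| = 2^p ≥ p.
Write w = xyz as guaranteed by the lemma, with |xy| ≤ p and |y| > 0.
Then y = a^k for some k with 1 ≤ k ≤ p.
Pump with i = 2: xy^2z = a^{2^p+k}. Since 1 ≤ k ≤ p < 2^p, we have 2^p < 2^p+k < 2^{p+1}, so 2^p+k is not a power of 2. So xy^2z ∉ L.
This is a contradiction; hence L is not regular.

a^{2^p+k}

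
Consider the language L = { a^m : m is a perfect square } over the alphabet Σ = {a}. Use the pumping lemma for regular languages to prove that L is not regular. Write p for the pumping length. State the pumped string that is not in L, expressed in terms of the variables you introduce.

Assume L is regular; let p be its pumping constant.
Take w = a^{p²} ∈ L with |w| = p² ≥ p.
The pumping lemma gives a decomposition w = xyz where |xy| ≤ p and y is nonempty.
Then y = a^k for some k with 1 ≤ k ≤ p.
Pump with i = 2: xy^2z = a^{p²+k}. Since 1 ≤ k ≤ p, p² < p²+k ≤ p²+p < (p+1)², so p²+k lies strictly between consecutive squares and is not a perfect square. So xy^2z ∉ L.
This contradicts the pumping lemma, so L is not regular.

a^{p²+k}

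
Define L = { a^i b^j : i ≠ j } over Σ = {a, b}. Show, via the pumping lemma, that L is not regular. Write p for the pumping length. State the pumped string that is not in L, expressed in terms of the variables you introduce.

Assume L is regular; let p be its pumping constant.
Choose w = a^p b^{p+p!}. Since p ≠ p+p!, w ∈ L; and |w| ≥ p.
By the pumping lemma, w = xyz with |xy| ≤ p and |y| ≥ 1.
Since the first p symbols of w are all a's and |xy| ≤ p, y lies entirely in the leading a-block: y = a^k for some k with 1 ≤ k ≤ p.
Since 1 ≤ k ≤ p, k divides p!; set t = 1 + p!/k. Then xy^t z has p + (p!/k)·k = p + p! copies of a. Now the a-count equals the b-count, so i ≠ j fails. So xy^t z = a^{p+p!} b^{p+p!} ∉ L.
This contradicts the pumping lemma, so L is not regular.

a^{p+p!} b^{p+p!}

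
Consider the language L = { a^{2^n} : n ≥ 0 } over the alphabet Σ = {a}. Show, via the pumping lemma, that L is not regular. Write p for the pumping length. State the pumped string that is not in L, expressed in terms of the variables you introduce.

a^{2^p+k}

Toward a contradiction, assume L is regular with pumping length p.
Take w = a^{2^p} ∈ L with |w| = 2^p ≥ p.
By the pumping lemma, w = xyz with |xy| ≤ p and |y| ≥ 1.
Then y = a^k for some k with 1 ≤ k ≤ p.
Pump with i = 2: xy^2z = a^{2^p+k}. Since 1 ≤ k ≤ p < 2^p, we have 2^p < 2^p+k < 2^{p+1}, so 2^p+k is not a power of 2. So xy^2z ∉ L.
Contradiction. Therefore L is not regular.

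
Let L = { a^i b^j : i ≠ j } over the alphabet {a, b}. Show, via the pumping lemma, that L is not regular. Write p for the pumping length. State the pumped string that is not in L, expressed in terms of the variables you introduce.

a^{p+p!} b^{p+p!}

Assume L is regular. Let p be the pumping length given by the pumping lemma.
Choose w = a^p b^{p+p!}. Since p ≠ p+p!, w ∈ L; and |w| ≥ p.
The pumping lemma gives a decomposition w = xyz where |xy| ≤ p and |y| ≥ 1.
The first p characters of w are a's, so xy (and hence y) consists only of a's. Write y = a^k, 1 ≤ k ≤ p.
Since 1 ≤ k ≤ p, k divides p!; set t = 1 + p!/k. Then xy^t z has p + (p!/k)·k = p + p! copies of a. Now the a-count equals the b-count, so i ≠ j fails. So xy^t z = a^{p+p!} b^{p+p!} ∉ L.
This contradicts the pumping lemma, so L is not regular.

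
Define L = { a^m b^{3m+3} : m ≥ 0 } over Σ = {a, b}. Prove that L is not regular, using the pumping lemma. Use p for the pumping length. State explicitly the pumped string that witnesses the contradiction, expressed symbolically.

Assume L is regular. Let p be the pumping length given by the pumping lemma.
Take w = a^p b^{3p+3}. Then w ∈ L and |w| = 4p+3 ≥ p.
The pumping lemma gives a decomposition w = xyz where |xy| ≤ p and y is nonempty.
The first p characters of w are a's, so xy (and hence y) consists only of a's. Write y = a^k, 1 ≤ k ≤ p.
Pump with i = 2: xy^2z = a^{p+k} b^{3p+3}. For this to lie in L we would need 3p+3 = 3(p+k)+3, which forces k = 0. But k ≥ 1, so xy^2z ∉ L.
This contradicts the pumping lemma, so L is not regular.

a^{p+k} b^{3p+3}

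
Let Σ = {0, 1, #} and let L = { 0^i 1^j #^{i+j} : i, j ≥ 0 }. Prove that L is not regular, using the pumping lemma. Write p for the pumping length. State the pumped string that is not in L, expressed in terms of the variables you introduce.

0^{p+k} 1^p #^{2p}

Assume L is regular. Let p be the pumping length given by the pumping lemma.
Take w = 0^p 1^p #^{2p} ∈ L (with i=j=p, i+j=2p), |w| = 4p ≥ p.
Write w = xyz as guaranteed by the lemma, with |xy| ≤ p and |y| > 0.
Since the first p symbols of w are all 0's and |xy| ≤ p, y lies entirely in the leading 0-block: y = 0^k for some k with 1 ≤ k ≤ p.
Consider xy^2z = 0^{p+k} 1^p #^{2p}. Now the 0- and 1-counts sum to 2p+k, but the #-count is 2p ≠ 2p+k. So xy^2z ∉ L.
This contradicts the pumping lemma, so L is not regular.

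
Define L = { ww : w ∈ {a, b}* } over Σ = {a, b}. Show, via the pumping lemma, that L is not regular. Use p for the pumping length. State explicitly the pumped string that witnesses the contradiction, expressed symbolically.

Assume L is regular. Let p be the pumping length given by the pumping lemma.
Take w = a^p b^p a^p b^p = uu where u = a^pb^p; then w ∈ L and |w| = 4p ≥ p.
The pumping lemma gives a decomposition w = xyz where |xy| ≤ p and y is nonempty.
Since the first p symbols of w are all a's and |xy| ≤ p, y lies entirely in the leading a-block: y = a^k for some k with 1 ≤ k ≤ p.
Pump with i = 2: xy^2z = a^{p+k} b^p a^p b^p, of length 4p+k. Suppose this equals vv. The string starts with a and ends with b, so v does too; thus the boundary between the two copies of v is a b→a transition. There is exactly one such transition, at position 2p+k, so |v| = 2p+k and |vv| = 4p+2k ≠ 4p+k since k ≥ 1. So xy^2z ∉ L.
Contradiction. Therefore L is not regular.

a^{p+k} b^p a^p b^p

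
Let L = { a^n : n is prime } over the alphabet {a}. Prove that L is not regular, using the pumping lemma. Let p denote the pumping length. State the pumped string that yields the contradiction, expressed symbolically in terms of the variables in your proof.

a^{q(1+k)}

Suppose for contradiction that L is regular, and let p be the pumping length.
Let q be a prime with q ≥ p+2 (infinitely many primes exist), and take w = a^q ∈ L with |w| = q ≥ p.
Write w = xyz as guaranteed by the lemma, with |xy| ≤ p and |y| ≥ 1.
Then y = a^k for some k with 1 ≤ k ≤ p.
Since 1 ≤ k ≤ p, |xz| = q-k. Pump with i = q+1: |xy^{q+1}z| = (q-k)+(q+1)k = q+qk = q(1+k), which is composite (both factors ≥ 2). So xy^{q+1}z = a^{q(1+k)} ∉ L.
Contradiction. Therefore L is not regular.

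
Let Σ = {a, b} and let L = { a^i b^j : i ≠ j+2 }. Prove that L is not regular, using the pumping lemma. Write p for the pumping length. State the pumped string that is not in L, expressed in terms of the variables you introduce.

a^{p+p!} b^{p+p!-2}

Assume L is regular; let p be its pumping constant.
Choose w = a^p b^{p+p!-2}. Since p ≠ (p+p!-2)+2 = p+p!, w ∈ L; and |w| ≥ p.
By the pumping lemma, w = xyz with |xy| ≤ p and |y| > 0.
Since the first p symbols of w are all a's and |xy| ≤ p, y lies entirely in the leading a-block: y = a^k for some k with 1 ≤ k ≤ p.
Since 1 ≤ k ≤ p, k divides p!; set t = 1 + p!/k. Then xy^t z has p + (p!/k)·k = p + p! copies of a. Now the a-count is p+p! and (b-count)+2 = (p+p!-2)+2 = p+p!, so i ≠ j+2 fails. So xy^t z = a^{p+p!} b^{p+p!-2} ∉ L.
This is a contradiction; hence L is not regular.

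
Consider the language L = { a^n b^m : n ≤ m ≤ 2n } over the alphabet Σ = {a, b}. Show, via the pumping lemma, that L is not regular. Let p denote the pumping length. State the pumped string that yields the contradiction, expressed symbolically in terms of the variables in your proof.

a^{p+k} b^p

Suppose for contradiction that L is regular, and let p be the pumping length.
Take w = a^p b^p ∈ L (since p ≤ p ≤ 2p), with |w| = 2p ≥ p.
The pumping lemma gives a decomposition w = xyz where |xy| ≤ p and y is nonempty.
Since the first p symbols of w are all a's and |xy| ≤ p, y lies entirely in the leading a-block: y = a^k for some k with 1 ≤ k ≤ p.
Pump with i = 2: xy^2z = a^{p+k} b^p. Now n = p+k > p = m, so the condition n ≤ m fails. Thus xy^2z ∉ L.
Contradiction. Therefore L is not regular.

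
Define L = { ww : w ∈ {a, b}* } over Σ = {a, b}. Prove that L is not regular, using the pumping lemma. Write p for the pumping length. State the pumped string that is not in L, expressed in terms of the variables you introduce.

Assume L is regular. Let p be the pumping length given by the pumping lemma.
Take w = a^p b^p a^p b^p = uu where u = a^pb^p; then w ∈ L and |w| = 4p ≥ p.
By the pumping lemma, w = xyz with |xy| ≤ p and y is nonempty.
The first p characters of w are a's, so xy (and hence y) consists only of a's. Write y = a^k, 1 ≤ k ≤ p.
Pump with i = 2: xy^2z = a^{p+k} b^p a^p b^p, of length 4p+k. Suppose this equals vv. The string starts with a and ends with b, so v does too; thus the boundary between the two copies of v is a b→a transition. There is exactly one such transition, at position 2p+k, so |v| = 2p+k and |vv| = 4p+2k ≠ 4p+k since k ≥ 1. So xy^2z ∉ L.
Contradiction. Therefore L is not regular.

a^{p+k} b^p a^p b^p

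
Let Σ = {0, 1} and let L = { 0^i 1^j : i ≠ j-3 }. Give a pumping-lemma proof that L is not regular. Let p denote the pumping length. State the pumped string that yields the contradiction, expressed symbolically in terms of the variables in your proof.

0^{p+p!} 1^{p+p!+3}

Assume L is regular; let p be its pumping constant.
Choose w = 0^p 1^{p+p!+3}. Since p ≠ (p+p!+3)-3 = p+p!, w ∈ L; and |w| ≥ p.
The pumping lemma gives a decomposition w = xyz where |xy| ≤ p and |y| > 0.
The first p characters of w are 0's, so xy (and hence y) consists only of 0's. Write y = 0^k, 1 ≤ k ≤ p.
Since 1 ≤ k ≤ p, k divides p!; set t = 1 + p!/k. Then xy^t z has p + (p!/k)·k = p + p! copies of 0. Now the 0-count is p+p! and (1-count)-3 = (p+p!+3)-3 = p+p!, so i ≠ j-3 fails. So xy^t z = 0^{p+p!} 1^{p+p!+3} ∉ L.
Contradiction. Therefore L is not regular.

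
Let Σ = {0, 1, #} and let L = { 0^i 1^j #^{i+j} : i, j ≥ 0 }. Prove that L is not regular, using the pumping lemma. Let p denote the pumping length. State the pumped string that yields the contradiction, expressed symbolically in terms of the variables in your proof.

Assume L is regular; let p be its pumping constant.
Take w = 0^p 1^p #^{2p} ∈ L (with i=j=p, i+j=2p), |w| = 4p ≥ p.
By the pumping lemma, w = xyz with |xy| ≤ p and y is nonempty.
Because |xy| ≤ p and w begins with p copies of 0, we have y = 0^k with 1 ≤ k ≤ p.
Consider xy^2z = 0^{p+k} 1^p #^{2p}. Now the 0- and 1-counts sum to 2p+k, but the #-count is 2p ≠ 2p+k. So xy^2z ∉ L.
Contradiction. Therefore L is not regular.

0^{p+k} 1^p #^{2p}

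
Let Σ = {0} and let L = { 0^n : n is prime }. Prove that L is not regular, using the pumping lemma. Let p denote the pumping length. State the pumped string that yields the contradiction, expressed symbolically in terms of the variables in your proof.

0^{q(1+k)}

Suppose for contradiction that L is regular, and let p be the pumping length.
Let q be a prime with q ≥ p+2 (infinitely many primes exist), and take w = 0^q ∈ L with |w| = q ≥ p.
By the pumping lemma, w = xyz with |xy| ≤ p and |y| > 0.
Then y = 0^k for some k with 1 ≤ k ≤ p.
Since 1 ≤ k ≤ p, |xz| = q-k. Pump with i = q+1: |xy^{q+1}z| = (q-k)+(q+1)k = q+qk = q(1+k), which is composite (both factors ≥ 2). So xy^{q+1}z = 0^{q(1+k)} ∉ L.
This is a contradiction; hence L is not regular.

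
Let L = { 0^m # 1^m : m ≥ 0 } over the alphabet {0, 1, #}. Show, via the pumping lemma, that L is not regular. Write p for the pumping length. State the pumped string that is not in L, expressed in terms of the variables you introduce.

Toward a contradiction, assume L is regular with pumping length p.
Take w = 0^p # 1^p ∈ L with |w| = 2p+1 ≥ p.
Write w = xyz as guaranteed by the lemma, with |xy| ≤ p and |y| > 0.
The first p characters of w are 0's, so xy (and hence y) consists only of 0's. Write y = 0^k, 1 ≤ k ≤ p.
Pump with i = 2: xy^2z = 0^{p+k} # 1^p, which would require p+k = p. But k ≥ 1, so xy^2z ∉ L.
This is a contradiction; hence L is not regular.

0^{p+k} # 1^p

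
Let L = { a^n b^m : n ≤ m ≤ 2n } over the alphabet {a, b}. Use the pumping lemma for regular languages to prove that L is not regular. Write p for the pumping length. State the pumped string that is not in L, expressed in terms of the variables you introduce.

Suppose for contradiction that L is regular, and let p be the pumping length.
Take w = a^p b^p ∈ L (since p ≤ p ≤ 2p), with |w| = 2p ≥ p.
Write w = xyz as guaranteed by the lemma, with |xy| ≤ p and y is nonempty.
Because |xy| ≤ p and w begins with p copies of a, we have y = a^k with 1 ≤ k ≤ p.
Pump with i = 2: xy^2z = a^{p+k} b^p. Now n = p+k > p = m, so the condition n ≤ m fails. Thus xy^2z ∉ L.
This contradicts the pumping lemma, so L is not regular.

a^{p+k} b^p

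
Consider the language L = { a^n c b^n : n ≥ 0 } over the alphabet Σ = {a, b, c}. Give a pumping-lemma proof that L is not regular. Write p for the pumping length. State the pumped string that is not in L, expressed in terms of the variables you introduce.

a^{p+k} c b^p

Assume L is regular; let p be its pumping constant.
Take w = a^p c b^p ∈ L with |w| = 2p+1 ≥ p.
Write w = xyz as guaranteed by the lemma, with |xy| ≤ p and y is nonempty.
The first p characters of w are a's, so xy (and hence y) consists only of a's. Write y = a^k, 1 ≤ k ≤ p.
Pump with i = 2: xy^2z = a^{p+k} c b^p, which would require p+k = p. But k ≥ 1, so xy^2z ∉ L.
This contradicts the pumping lemma, so L is not regular.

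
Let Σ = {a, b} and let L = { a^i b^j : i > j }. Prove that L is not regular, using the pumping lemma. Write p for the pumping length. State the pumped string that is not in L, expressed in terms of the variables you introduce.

a^{p+1-k} b^p

Toward a contradiction, assume L is regular with pumping length p.
Choose w = a^{p+1} b^p ∈ L, with |w| = 2p+1 ≥ p.
By the pumping lemma, w = xyz with |xy| ≤ p and |y| ≥ 1.
Because |xy| ≤ p and w begins with p copies of a, we have y = a^k with 1 ≤ k ≤ p.
Consider xy^0z = xz = a^{p+1-k} b^p. Since k ≥ 1, the a-count p+1-k is at most p, so i > j fails; thus xz ∉ L.
Contradiction. Therefore L is not regular.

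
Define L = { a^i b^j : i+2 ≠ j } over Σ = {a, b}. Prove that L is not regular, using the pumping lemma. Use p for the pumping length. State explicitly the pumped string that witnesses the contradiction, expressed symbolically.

Assume L is regular; let p be its pumping constant.
Choose w = a^p b^{p+p!+2}. Since p ≠ (p+p!+2)-2 = p+p!, w ∈ L; and |w| ≥ p.
By the pumping lemma, w = xyz with |xy| ≤ p and |y| > 0.
Because |xy| ≤ p and w begins with p copies of a, we have y = a^k with 1 ≤ k ≤ p.
Since 1 ≤ k ≤ p, k divides p!; set t = 1 + p!/k. Then xy^t z has p + (p!/k)·k = p + p! copies of a. Now the a-count is p+p! and (b-count)-2 = (p+p!+2)-2 = p+p!, so i+2 ≠ j fails. So xy^t z = a^{p+p!} b^{p+p!+2} ∉ L.
This contradicts the pumping lemma, so L is not regular.

a^{p+p!} b^{p+p!+2}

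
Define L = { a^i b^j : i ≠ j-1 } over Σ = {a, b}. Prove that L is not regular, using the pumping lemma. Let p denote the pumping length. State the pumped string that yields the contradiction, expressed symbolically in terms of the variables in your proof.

Suppose for contradiction that L is regular, and let p be the pumping length.
Choose w = a^p b^{p+p!+1}. Since p ≠ (p+p!+1)-1 = p+p!, w ∈ L; and |w| ≥ p.
Write w = xyz as guaranteed by the lemma, with |xy| ≤ p and |y| ≥ 1.
Because |xy| ≤ p and w begins with p copies of a, we have y = a^k with 1 ≤ k ≤ p.
Since 1 ≤ k ≤ p, k divides p!; set t = 1 + p!/k. Then xy^t z has p + (p!/k)·k = p + p! copies of a. Now the a-count is p+p! and (b-count)-1 = (p+p!+1)-1 = p+p!, so i ≠ j-1 fails. So xy^t z = a^{p+p!} b^{p+p!+1} ∉ L.
This is a contradiction; hence L is not regular.

a^{p+p!} b^{p+p!+1}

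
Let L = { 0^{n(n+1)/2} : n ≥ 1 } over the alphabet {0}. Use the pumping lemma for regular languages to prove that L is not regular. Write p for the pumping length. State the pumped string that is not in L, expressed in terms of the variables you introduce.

0^{p(p+1)/2+k}

Assume L is regular; let p be its pumping constant.
Take w = 0^{p(p+1)/2} ∈ L with |w| = p(p+1)/2 ≥ p.
Write w = xyz as guaranteed by the lemma, with |xy| ≤ p and |y| ≥ 1.
Then y = 0^k for some k with 1 ≤ k ≤ p.
Pump with i = 2: xy^2z = 0^{p(p+1)/2+k}. Since 1 ≤ k ≤ p, p(p+1)/2 < p(p+1)/2+k ≤ p(p+1)/2+p < (p+1)(p+2)/2, so p(p+1)/2+k is strictly between consecutive triangular numbers. So xy^2z ∉ L.
This contradicts the pumping lemma, so L is not regular.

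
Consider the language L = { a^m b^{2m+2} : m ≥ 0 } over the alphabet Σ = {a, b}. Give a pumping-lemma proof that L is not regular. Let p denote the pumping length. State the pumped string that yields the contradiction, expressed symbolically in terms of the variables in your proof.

Assume L is regular; let p be its pumping constant.
Take w = a^p b^{2p+2}. Then w ∈ L and |w| = 3p+2 ≥ p.
By the pumping lemma, w = xyz with |xy| ≤ p and |y| > 0.
Since the first p symbols of w are all a's and |xy| ≤ p, y lies entirely in the leading a-block: y = a^k for some k with 1 ≤ k ≤ p.
Pump with i = 2: xy^2z = a^{p+k} b^{2p+2}. For this to lie in L we would need 2p+2 = 2(p+k)+2, which forces k = 0. But k ≥ 1, so xy^2z ∉ L.
Contradiction. Therefore L is not regular.

a^{p+k} b^{2p+2}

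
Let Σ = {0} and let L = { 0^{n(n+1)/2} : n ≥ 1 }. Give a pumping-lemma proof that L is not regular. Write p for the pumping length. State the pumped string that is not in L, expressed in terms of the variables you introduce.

Assume L is regular. Let p be the pumping length given by the pumping lemma.
Take w = 0^{p(p+1)/2} ∈ L with |w| = p(p+1)/2 ≥ p.
By the pumping lemma, w = xyz with |xy| ≤ p and |y| ≥ 1.
Then y = 0^k for some k with 1 ≤ k ≤ p.
Pump with i = 2: xy^2z = 0^{p(p+1)/2+k}. Since 1 ≤ k ≤ p, p(p+1)/2 < p(p+1)/2+k ≤ p(p+1)/2+p < (p+1)(p+2)/2, so p(p+1)/2+k is strictly between consecutive triangular numbers. So xy^2z ∉ L.
Contradiction. Therefore L is not regular.

0^{p(p+1)/2+k}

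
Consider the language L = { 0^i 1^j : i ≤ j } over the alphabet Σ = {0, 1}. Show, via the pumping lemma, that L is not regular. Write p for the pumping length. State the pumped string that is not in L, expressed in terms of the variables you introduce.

0^{p+k} 1^p

Toward a contradiction, assume L is regular with pumping length p.
Choose w = 0^p 1^p ∈ L, with |w| = 2p ≥ p.
By the pumping lemma, w = xyz with |xy| ≤ p and y is nonempty.
Because |xy| ≤ p and w begins with p copies of 0, we have y = 0^k with 1 ≤ k ≤ p.
Consider xy^2z = 0^{p+k} 1^p. Since k ≥ 1, the 0-count p+k exceeds the 1-count p, so i ≤ j fails; thus xy^2z ∉ L.
Contradiction. Therefore L is not regular.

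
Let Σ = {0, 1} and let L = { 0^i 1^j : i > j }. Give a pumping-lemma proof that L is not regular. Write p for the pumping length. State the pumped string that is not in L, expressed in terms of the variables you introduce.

0^{p+1-k} 1^p

Assume L is regular. Let p be the pumping length given by the pumping lemma.
Choose w = 0^{p+1} 1^p ∈ L, with |w| = 2p+1 ≥ p.
The pumping lemma gives a decomposition w = xyz where |xy| ≤ p and |y| > 0.
Because |xy| ≤ p and w begins with p copies of 0, we have y = 0^k with 1 ≤ k ≤ p.
Consider xy^0z = xz = 0^{p+1-k} 1^p. Since k ≥ 1, the 0-count p+1-k is at most p, so i > j fails; thus xz ∉ L.
This is a contradiction; hence L is not regular.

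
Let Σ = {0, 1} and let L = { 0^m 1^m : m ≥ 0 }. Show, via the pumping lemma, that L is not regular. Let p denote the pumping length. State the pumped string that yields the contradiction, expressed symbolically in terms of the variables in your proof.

0^{p+k} 1^p

Assume L is regular. Let p be the pumping length given by the pumping lemma.
Choose w = 0^p 1^p, which is in L with |w| = 2p ≥ p.
By the pumping lemma, w = xyz with |xy| ≤ p and |y| ≥ 1.
The first p characters of w are 0's, so xy (and hence y) consists only of 0's. Write y = 0^k, 1 ≤ k ≤ p.
Pump with i = 2: xy^2z = 0^{p+k} 1^p. For this to lie in L we would need p = p+k, which forces k = 0. But k ≥ 1, so xy^2z ∉ L.
This contradicts the pumping lemma, so L is not regular.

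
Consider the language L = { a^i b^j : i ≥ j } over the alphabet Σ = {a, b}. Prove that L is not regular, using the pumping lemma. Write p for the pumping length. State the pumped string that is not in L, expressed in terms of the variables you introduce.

a^{p-k} b^p

Suppose for contradiction that L is regular, and let p be the pumping length.
Choose w = a^p b^p ∈ L, with |w| = 2p ≥ p.
Write w = xyz as guaranteed by the lemma, with |xy| ≤ p and y is nonempty.
The first p characters of w are a's, so xy (and hence y) consists only of a's. Write y = a^k, 1 ≤ k ≤ p.
Consider xy^0z = xz = a^{p-k} b^p. Since k ≥ 1, the a-count p-k is less than p, so i ≥ j fails; thus xz ∉ L.
This contradicts the pumping lemma, so L is not regular.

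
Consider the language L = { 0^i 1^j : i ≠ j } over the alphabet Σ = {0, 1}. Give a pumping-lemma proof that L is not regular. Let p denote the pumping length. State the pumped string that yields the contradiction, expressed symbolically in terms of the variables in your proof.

Assume L is regular. Let p be the pumping length given by the pumping lemma.
Choose w = 0^p 1^{p+p!}. Since p ≠ p+p!, w ∈ L; and |w| ≥ p.
The pumping lemma gives a decomposition w = xyz where |xy| ≤ p and |y| > 0.
Since the first p symbols of w are all 0's and |xy| ≤ p, y lies entirely in the leading 0-block: y = 0^k for some k with 1 ≤ k ≤ p.
Since 1 ≤ k ≤ p, k divides p!; set t = 1 + p!/k. Then xy^t z has p + (p!/k)·k = p + p! copies of 0. Now the 0-count equals the 1-count, so i ≠ j fails. So xy^t z = 0^{p+p!} 1^{p+p!} ∉ L.
This contradicts the pumping lemma, so L is not regular.

0^{p+p!} 1^{p+p!}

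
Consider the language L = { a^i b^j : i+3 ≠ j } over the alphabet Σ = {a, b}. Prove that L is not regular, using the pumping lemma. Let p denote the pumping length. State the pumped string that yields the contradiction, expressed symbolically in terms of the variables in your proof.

Assume L is regular; let p be its pumping constant.
Choose w = a^p b^{p+p!+3}. Since p ≠ (p+p!+3)-3 = p+p!, w ∈ L; and |w| ≥ p.
The pumping lemma gives a decomposition w = xyz where |xy| ≤ p and y is nonempty.
The first p characters of w are a's, so xy (and hence y) consists only of a's. Write y = a^k, 1 ≤ k ≤ p.
Since 1 ≤ k ≤ p, k divides p!; set t = 1 + p!/k. Then xy^t z has p + (p!/k)·k = p + p! copies of a. Now the a-count is p+p! and (b-count)-3 = (p+p!+3)-3 = p+p!, so i+3 ≠ j fails. So xy^t z = a^{p+p!} b^{p+p!+3} ∉ L.
Contradiction. Therefore L is not regular.

a^{p+p!} b^{p+p!+3}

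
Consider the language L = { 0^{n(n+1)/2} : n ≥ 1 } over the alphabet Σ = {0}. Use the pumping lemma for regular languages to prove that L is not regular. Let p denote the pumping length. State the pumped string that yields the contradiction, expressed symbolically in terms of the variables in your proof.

Toward a contradiction, assume L is regular with pumping length p.
Take w = 0^{p(p+1)/2} ∈ L with |w| = p(p+1)/2 ≥ p.
Write w = xyz as guaranteed by the lemma, with |xy| ≤ p and |y| > 0.
Then y = 0^k for some k with 1 ≤ k ≤ p.
Pump with i = 2: xy^2z = 0^{p(p+1)/2+k}. Since 1 ≤ k ≤ p, p(p+1)/2 < p(p+1)/2+k ≤ p(p+1)/2+p < (p+1)(p+2)/2, so p(p+1)/2+k is strictly between consecutive triangular numbers. So xy^2z ∉ L.
This contradicts the pumping lemma, so L is not regular.

0^{p(p+1)/2+k}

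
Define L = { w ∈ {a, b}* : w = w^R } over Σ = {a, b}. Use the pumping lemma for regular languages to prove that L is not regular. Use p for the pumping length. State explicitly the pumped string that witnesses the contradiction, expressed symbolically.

Toward a contradiction, assume L is regular with pumping length p.
Take w = a^p b a^p, a palindrome of length 2p+1 ≥ p.
Write w = xyz as guaranteed by the lemma, with |xy| ≤ p and |y| > 0.
Since the first p symbols of w are all a's and |xy| ≤ p, y lies entirely in the leading a-block: y = a^k for some k with 1 ≤ k ≤ p.
Pump with i = 2: xy^2z = a^{p+k} b a^p. Its reverse is a^p b a^{p+k}, which differs from xy^2z since k ≥ 1. So xy^2z is not a palindrome and xy^2z ∉ L.
Contradiction. Therefore L is not regular.

a^{p+k} b a^p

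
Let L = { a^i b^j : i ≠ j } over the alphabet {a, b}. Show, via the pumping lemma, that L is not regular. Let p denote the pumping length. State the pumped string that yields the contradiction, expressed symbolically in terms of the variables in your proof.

Assume L is regular; let p be its pumping constant.
Choose w = a^p b^{p+p!}. Since p ≠ p+p!, w ∈ L; and |w| ≥ p.
The pumping lemma gives a decomposition w = xyz where |xy| ≤ p and |y| ≥ 1.
Since the first p symbols of w are all a's and |xy| ≤ p, y lies entirely in the leading a-block: y = a^k for some k with 1 ≤ k ≤ p.
Since 1 ≤ k ≤ p, k divides p!; set t = 1 + p!/k. Then xy^t z has p + (p!/k)·k = p + p! copies of a. Now the a-count equals the b-count, so i ≠ j fails. So xy^t z = a^{p+p!} b^{p+p!} ∉ L.
This is a contradiction; hence L is not regular.

a^{p+p!} b^{p+p!}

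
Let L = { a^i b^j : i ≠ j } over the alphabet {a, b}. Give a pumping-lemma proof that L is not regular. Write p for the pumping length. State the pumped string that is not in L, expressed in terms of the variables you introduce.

Assume L is regular. Let p be the pumping length given by the pumping lemma.
Choose w = a^p b^{p+p!}. Since p ≠ p+p!, w ∈ L; and |w| ≥ p.
By the pumping lemma, w = xyz with |xy| ≤ p and y is nonempty.
The first p characters of w are a's, so xy (and hence y) consists only of a's. Write y = a^k, 1 ≤ k ≤ p.
Since 1 ≤ k ≤ p, k divides p!; set t = 1 + p!/k. Then xy^t z has p + (p!/k)·k = p + p! copies of a. Now the a-count equals the b-count, so i ≠ j fails. So xy^t z = a^{p+p!} b^{p+p!} ∉ L.
This is a contradiction; hence L is not regular.

a^{p+p!} b^{p+p!}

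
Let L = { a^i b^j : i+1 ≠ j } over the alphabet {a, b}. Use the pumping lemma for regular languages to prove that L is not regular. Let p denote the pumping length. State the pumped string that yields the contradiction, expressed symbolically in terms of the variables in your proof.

Assume L is regular; let p be its pumping constant.
Choose w = a^p b^{p+p!+1}. Since p ≠ (p+p!+1)-1 = p+p!, w ∈ L; and |w| ≥ p.
By the pumping lemma, w = xyz with |xy| ≤ p and y is nonempty.
Since the first p symbols of w are all a's and |xy| ≤ p, y lies entirely in the leading a-block: y = a^k for some k with 1 ≤ k ≤ p.
Since 1 ≤ k ≤ p, k divides p!; set t = 1 + p!/k. Then xy^t z has p + (p!/k)·k = p + p! copies of a. Now the a-count is p+p! and (b-count)-1 = (p+p!+1)-1 = p+p!, so i+1 ≠ j fails. So xy^t z = a^{p+p!} b^{p+p!+1} ∉ L.
This is a contradiction; hence L is not regular.

a^{p+p!} b^{p+p!+1}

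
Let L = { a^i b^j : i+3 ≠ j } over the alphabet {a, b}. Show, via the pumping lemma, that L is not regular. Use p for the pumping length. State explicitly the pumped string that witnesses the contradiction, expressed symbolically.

a^{p+p!} b^{p+p!+3}

Assume L is regular. Let p be the pumping length given by the pumping lemma.
Choose w = a^p b^{p+p!+3}. Since p ≠ (p+p!+3)-3 = p+p!, w ∈ L; and |w| ≥ p.
Write w = xyz as guaranteed by the lemma, with |xy| ≤ p and y is nonempty.
The first p characters of w are a's, so xy (and hence y) consists only of a's. Write y = a^k, 1 ≤ k ≤ p.
Since 1 ≤ k ≤ p, k divides p!; set t = 1 + p!/k. Then xy^t z has p + (p!/k)·k = p + p! copies of a. Now the a-count is p+p! and (b-count)-3 = (p+p!+3)-3 = p+p!, so i+3 ≠ j fails. So xy^t z = a^{p+p!} b^{p+p!+3} ∉ L.
This contradicts the pumping lemma, so L is not regular.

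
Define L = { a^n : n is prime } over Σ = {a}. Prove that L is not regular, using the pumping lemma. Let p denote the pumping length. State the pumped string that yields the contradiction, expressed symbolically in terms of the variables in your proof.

Suppose for contradiction that L is regular, and let p be the pumping length.
Let q be a prime with q ≥ p+2 (infinitely many primes exist), and take w = a^q ∈ L with |w| = q ≥ p.
The pumping lemma gives a decomposition w = xyz where |xy| ≤ p and |y| > 0.
Then y = a^k for some k with 1 ≤ k ≤ p.
Since 1 ≤ k ≤ p, |xz| = q-k. Pump with i = q+1: |xy^{q+1}z| = (q-k)+(q+1)k = q+qk = q(1+k), which is composite (both factors ≥ 2). So xy^{q+1}z = a^{q(1+k)} ∉ L.
This contradicts the pumping lemma, so L is not regular.

a^{q(1+k)}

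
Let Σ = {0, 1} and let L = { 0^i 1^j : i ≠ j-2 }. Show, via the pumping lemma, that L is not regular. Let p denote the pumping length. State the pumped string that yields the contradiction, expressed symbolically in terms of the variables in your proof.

Toward a contradiction, assume L is regular with pumping length p.
Choose w = 0^p 1^{p+p!+2}. Since p ≠ (p+p!+2)-2 = p+p!, w ∈ L; and |w| ≥ p.
Write w = xyz as guaranteed by the lemma, with |xy| ≤ p and y is nonempty.
Since the first p symbols of w are all 0's and |xy| ≤ p, y lies entirely in the leading 0-block: y = 0^k for some k with 1 ≤ k ≤ p.
Since 1 ≤ k ≤ p, k divides p!; set t = 1 + p!/k. Then xy^t z has p + (p!/k)·k = p + p! copies of 0. Now the 0-count is p+p! and (1-count)-2 = (p+p!+2)-2 = p+p!, so i ≠ j-2 fails. So xy^t z = 0^{p+p!} 1^{p+p!+2} ∉ L.
Contradiction. Therefore L is not regular.

0^{p+p!} 1^{p+p!+2}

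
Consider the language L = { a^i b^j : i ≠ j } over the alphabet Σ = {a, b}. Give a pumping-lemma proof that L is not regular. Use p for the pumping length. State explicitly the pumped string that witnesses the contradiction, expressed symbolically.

a^{p+p!} b^{p+p!}

Toward a contradiction, assume L is regular with pumping length p.
Choose w = a^p b^{p+p!}. Since p ≠ p+p!, w ∈ L; and |w| ≥ p.
By the pumping lemma, w = xyz with |xy| ≤ p and |y| ≥ 1.
Since the first p symbols of w are all a's and |xy| ≤ p, y lies entirely in the leading a-block: y = a^k for some k with 1 ≤ k ≤ p.
Since 1 ≤ k ≤ p, k divides p!; set t = 1 + p!/k. Then xy^t z has p + (p!/k)·k = p + p! copies of a. Now the a-count equals the b-count, so i ≠ j fails. So xy^t z = a^{p+p!} b^{p+p!} ∉ L.
This contradicts the pumping lemma, so L is not regular.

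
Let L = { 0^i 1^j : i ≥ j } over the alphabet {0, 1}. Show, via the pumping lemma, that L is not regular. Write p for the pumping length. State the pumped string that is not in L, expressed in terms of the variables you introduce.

Assume L is regular; let p be its pumping constant.
Choose w = 0^p 1^p ∈ L, with |w| = 2p ≥ p.
The pumping lemma gives a decomposition w = xyz where |xy| ≤ p and |y| > 0.
The first p characters of w are 0's, so xy (and hence y) consists only of 0's. Write y = 0^k, 1 ≤ k ≤ p.
Consider xy^0z = xz = 0^{p-k} 1^p. Since k ≥ 1, the 0-count p-k is less than p, so i ≥ j fails; thus xz ∉ L.
Contradiction. Therefore L is not regular.

0^{p-k} 1^p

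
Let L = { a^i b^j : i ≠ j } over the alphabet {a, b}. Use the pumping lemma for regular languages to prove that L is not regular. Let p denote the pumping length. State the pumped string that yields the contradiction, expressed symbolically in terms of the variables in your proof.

Assume L is regular; let p be its pumping constant.
Choose w = a^p b^{p+p!}. Since p ≠ p+p!, w ∈ L; and |w| ≥ p.
By the pumping lemma, w = xyz with |xy| ≤ p and |y| ≥ 1.
Since the first p symbols of w are all a's and |xy| ≤ p, y lies entirely in the leading a-block: y = a^k for some k with 1 ≤ k ≤ p.
Since 1 ≤ k ≤ p, k divides p!; set t = 1 + p!/k. Then xy^t z has p + (p!/k)·k = p + p! copies of a. Now the a-count equals the b-count, so i ≠ j fails. So xy^t z = a^{p+p!} b^{p+p!} ∉ L.
Contradiction. Therefore L is not regular.

a^{p+p!} b^{p+p!}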